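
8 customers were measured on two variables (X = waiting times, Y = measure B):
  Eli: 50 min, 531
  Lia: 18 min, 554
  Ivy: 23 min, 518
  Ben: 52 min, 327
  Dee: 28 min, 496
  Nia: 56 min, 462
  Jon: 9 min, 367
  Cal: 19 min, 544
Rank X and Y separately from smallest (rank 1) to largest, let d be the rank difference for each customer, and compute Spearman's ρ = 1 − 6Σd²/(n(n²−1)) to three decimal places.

-0.381

Ranks of variable 1: 6, 2, 4, 7, 5, 8, 1, 3
Ranks of variable 2: 6, 8, 5, 1, 4, 3, 2, 7
d = r₁ − r₂: 0, -6, -1, 6, 1, 5, -1, -4
d²: 0, 36, 1, 36, 1, 25, 1, 16; Σd² = 116
ρ = 1 − 6·116/(8·63) = 1 − 696/504 = -0.381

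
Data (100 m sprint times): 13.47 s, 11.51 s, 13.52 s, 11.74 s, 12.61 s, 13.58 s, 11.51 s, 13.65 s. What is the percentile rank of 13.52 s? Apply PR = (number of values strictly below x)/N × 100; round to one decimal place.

62.5

N = 8.
Strictly below 13.52: 5. Equal to 13.52: 1.
PR = 5/8 × 100 = 62.5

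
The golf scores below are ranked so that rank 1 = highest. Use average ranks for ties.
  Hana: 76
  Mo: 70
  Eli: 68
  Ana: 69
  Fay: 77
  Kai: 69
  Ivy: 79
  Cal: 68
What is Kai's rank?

Sorted (descending): 79, 77, 76, 70, 69, 69, 68, 68
The 2 values of 69 occupy positions 5–6 → average rank (5+6)/2 = 5.5.
The 2 values of 68 occupy positions 7–8 → average rank (7+8)/2 = 7.5.
Kai has value 69 → rank 5.5.

5.5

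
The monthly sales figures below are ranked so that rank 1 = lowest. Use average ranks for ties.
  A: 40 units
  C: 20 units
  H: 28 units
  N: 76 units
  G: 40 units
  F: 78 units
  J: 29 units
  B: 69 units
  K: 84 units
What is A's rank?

Sorted (ascending): 20, 28, 29, 40, 40, 69, 76, 78, 84
The 2 values of 40 occupy positions 4–5 → average rank (4+5)/2 = 4.5.
A has value 40 units → rank 4.5.

4.5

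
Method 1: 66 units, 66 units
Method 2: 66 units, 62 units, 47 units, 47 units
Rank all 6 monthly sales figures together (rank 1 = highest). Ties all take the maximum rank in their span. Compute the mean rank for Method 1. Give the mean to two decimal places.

3.00

Sorted (descending): 66, 66, 66, 62, 47, 47
The 3 values of 66 occupy positions 1–3 → each gets rank 3.
The 2 values of 47 occupy positions 5–6 → each gets rank 6.
Method 1 values → pooled ranks: 66→3, 66→3
Mean rank = (3 + 3) / 2 = 3.00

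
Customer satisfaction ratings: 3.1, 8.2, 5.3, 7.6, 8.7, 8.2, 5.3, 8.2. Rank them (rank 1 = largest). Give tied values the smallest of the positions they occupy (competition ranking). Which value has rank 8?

3.1

Sorted (descending): 8.7, 8.2, 8.2, 8.2, 7.6, 5.3, 5.3, 3.1
The 3 values of 8.2 occupy positions 2–4 → each gets rank 2.
The 2 values of 5.3 occupy positions 6–7 → each gets rank 6.
Rank 8 → value 3.1.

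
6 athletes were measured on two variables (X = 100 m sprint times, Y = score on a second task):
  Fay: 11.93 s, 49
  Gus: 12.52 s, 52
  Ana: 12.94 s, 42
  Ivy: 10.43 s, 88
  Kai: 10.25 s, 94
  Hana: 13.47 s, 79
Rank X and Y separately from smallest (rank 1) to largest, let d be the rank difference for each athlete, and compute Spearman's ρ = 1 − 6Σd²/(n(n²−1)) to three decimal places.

-0.600

Ranks of variable 1: 3, 4, 5, 2, 1, 6
Ranks of variable 2: 2, 3, 1, 5, 6, 4
d = r₁ − r₂: 1, 1, 4, -3, -5, 2
d²: 1, 1, 16, 9, 25, 4; Σd² = 56
ρ = 1 − 6·56/(6·35) = 1 − 336/210 = -0.600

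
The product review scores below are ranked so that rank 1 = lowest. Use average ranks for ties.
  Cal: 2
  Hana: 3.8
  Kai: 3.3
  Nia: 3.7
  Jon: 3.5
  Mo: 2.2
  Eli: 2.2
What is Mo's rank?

Sorted (ascending): 2, 2.2, 2.2, 3.3, 3.5, 3.7, 3.8
The 2 values of 2.2 occupy positions 2–3 → average rank (2+3)/2 = 2.5.
Mo has value 2.2 → rank 2.5.

2.5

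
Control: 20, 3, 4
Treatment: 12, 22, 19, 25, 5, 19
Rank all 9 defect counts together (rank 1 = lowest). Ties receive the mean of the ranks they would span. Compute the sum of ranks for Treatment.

35

Sorted (ascending): 3, 4, 5, 12, 19, 19, 20, 22, 25
The 2 values of 19 occupy positions 5–6 → average rank (5+6)/2 = 5.5.
Treatment values → pooled ranks: 12→4, 22→8, 19→5.5, 25→9, 5→3, 19→5.5
Rank sum = 4 + 8 + 5.5 + 9 + 3 + 5.5 = 35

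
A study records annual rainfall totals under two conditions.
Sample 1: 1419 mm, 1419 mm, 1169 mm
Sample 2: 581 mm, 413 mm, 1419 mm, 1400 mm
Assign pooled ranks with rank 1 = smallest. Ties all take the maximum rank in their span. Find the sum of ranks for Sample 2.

Sorted (ascending): 413, 581, 1169, 1400, 1419, 1419, 1419
The 3 values of 1419 occupy positions 5–7 → each gets rank 7.
Sample 2 values → pooled ranks: 581→2, 413→1, 1419→7, 1400→4
Rank sum = 2 + 1 + 7 + 4 = 14

14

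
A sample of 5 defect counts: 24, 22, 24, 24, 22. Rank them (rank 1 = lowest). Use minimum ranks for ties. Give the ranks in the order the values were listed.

Sorted (ascending): 22, 22, 24, 24, 24
The 2 values of 22 occupy positions 1–2 → each gets rank 1.
The 3 values of 24 occupy positions 3–5 → each gets rank 3.

3, 1, 3, 3, 1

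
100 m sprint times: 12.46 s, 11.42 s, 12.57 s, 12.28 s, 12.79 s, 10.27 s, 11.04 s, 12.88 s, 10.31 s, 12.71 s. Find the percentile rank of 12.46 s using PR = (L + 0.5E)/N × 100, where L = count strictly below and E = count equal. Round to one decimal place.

N = 10.
Strictly below 12.46: 5. Equal to 12.46: 1.
PR = (5 + 0.5·1)/10 × 100 = 55.0

55.0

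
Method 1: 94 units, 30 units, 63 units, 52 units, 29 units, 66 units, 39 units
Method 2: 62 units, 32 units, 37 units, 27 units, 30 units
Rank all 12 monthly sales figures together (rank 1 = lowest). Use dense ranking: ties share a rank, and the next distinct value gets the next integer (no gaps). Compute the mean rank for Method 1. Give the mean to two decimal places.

6.86

Sorted (ascending): 27, 29, 30, 30, 32, 37, 39, 52, 62, 63, 66, 94
The 2 values of 30 share dense rank 3.
Remaining distinct values take the next consecutive integers.
Method 1 values → pooled ranks: 94→11, 30→3, 63→9, 52→7, 29→2, 66→10, 39→6
Mean rank = (11 + 3 + 9 + 7 + 2 + 10 + 6) / 7 = 6.86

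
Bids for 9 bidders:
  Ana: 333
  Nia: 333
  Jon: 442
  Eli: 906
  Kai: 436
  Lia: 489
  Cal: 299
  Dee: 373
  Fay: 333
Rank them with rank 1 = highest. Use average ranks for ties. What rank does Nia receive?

Sorted (descending): 906, 489, 442, 436, 373, 333, 333, 333, 299
The 3 values of 333 occupy positions 6–8 → average rank 7.
Nia has value 333 → rank 7.

7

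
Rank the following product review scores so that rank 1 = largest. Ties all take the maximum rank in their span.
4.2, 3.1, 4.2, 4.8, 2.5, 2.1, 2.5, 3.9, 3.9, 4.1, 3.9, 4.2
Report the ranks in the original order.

4, 9, 4, 1, 11, 12, 11, 8, 8, 5, 8, 4

Sorted (descending): 4.8, 4.2, 4.2, 4.2, 4.1, 3.9, 3.9, 3.9, 3.1, 2.5, 2.5, 2.1
The 3 values of 4.2 occupy positions 2–4 → each gets rank 4.
The 3 values of 3.9 occupy positions 6–8 → each gets rank 8.
The 2 values of 2.5 occupy positions 10–11 → each gets rank 11.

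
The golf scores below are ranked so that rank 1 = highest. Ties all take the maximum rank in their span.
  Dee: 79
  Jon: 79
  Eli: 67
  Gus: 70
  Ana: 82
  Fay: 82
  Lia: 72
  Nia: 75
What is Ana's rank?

2

Sorted (descending): 82, 82, 79, 79, 75, 72, 70, 67
The 2 values of 82 occupy positions 1–2 → each gets rank 2.
The 2 values of 79 occupy positions 3–4 → each gets rank 4.
Ana has value 82 → rank 2.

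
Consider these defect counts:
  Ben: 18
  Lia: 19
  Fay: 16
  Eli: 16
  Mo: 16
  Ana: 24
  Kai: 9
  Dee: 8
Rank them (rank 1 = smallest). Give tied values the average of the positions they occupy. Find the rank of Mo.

4

Sorted (ascending): 8, 9, 16, 16, 16, 18, 19, 24
The 3 values of 16 occupy positions 3–5 → average rank 4.
Mo has value 16 → rank 4.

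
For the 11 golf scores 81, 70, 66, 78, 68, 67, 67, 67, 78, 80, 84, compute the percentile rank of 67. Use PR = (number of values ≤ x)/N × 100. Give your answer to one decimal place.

36.4

N = 11.
Strictly below 67: 1. Equal to 67: 3.
PR = 4/11 × 100 = 36.4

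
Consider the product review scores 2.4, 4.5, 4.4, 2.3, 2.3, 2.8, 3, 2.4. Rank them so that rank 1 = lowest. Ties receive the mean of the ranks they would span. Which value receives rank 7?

4.4

Sorted (ascending): 2.3, 2.3, 2.4, 2.4, 2.8, 3, 4.4, 4.5
The 2 values of 2.3 occupy positions 1–2 → average rank (1+2)/2 = 1.5.
The 2 values of 2.4 occupy positions 3–4 → average rank (3+4)/2 = 3.5.
Rank 7 → value 4.4.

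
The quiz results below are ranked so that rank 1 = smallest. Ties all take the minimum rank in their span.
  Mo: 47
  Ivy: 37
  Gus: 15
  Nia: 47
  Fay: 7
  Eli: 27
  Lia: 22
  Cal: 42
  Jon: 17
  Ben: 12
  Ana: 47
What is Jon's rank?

4

Sorted (ascending): 7, 12, 15, 17, 22, 27, 37, 42, 47, 47, 47
The 3 values of 47 occupy positions 9–11 → each gets rank 9.
Jon has value 17 → rank 4.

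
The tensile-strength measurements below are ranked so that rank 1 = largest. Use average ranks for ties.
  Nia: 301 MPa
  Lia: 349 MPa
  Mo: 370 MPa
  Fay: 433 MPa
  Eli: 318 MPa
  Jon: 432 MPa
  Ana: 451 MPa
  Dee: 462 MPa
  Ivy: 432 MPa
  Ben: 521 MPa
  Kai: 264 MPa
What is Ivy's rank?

5.5

Sorted (descending): 521, 462, 451, 433, 432, 432, 370, 349, 318, 301, 264
The 2 values of 432 occupy positions 5–6 → average rank (5+6)/2 = 5.5.
Ivy has value 432 MPa → rank 5.5.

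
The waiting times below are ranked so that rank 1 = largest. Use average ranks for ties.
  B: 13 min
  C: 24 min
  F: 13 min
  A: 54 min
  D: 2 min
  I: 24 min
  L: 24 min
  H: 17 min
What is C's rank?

Sorted (descending): 54, 24, 24, 24, 17, 13, 13, 2
The 3 values of 24 occupy positions 2–4 → average rank 3.
The 2 values of 13 occupy positions 6–7 → average rank (6+7)/2 = 6.5.
C has value 24 min → rank 3.

3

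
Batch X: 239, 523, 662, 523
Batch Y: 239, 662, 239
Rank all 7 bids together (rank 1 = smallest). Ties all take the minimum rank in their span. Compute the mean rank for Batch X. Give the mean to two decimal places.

3.75

Sorted (ascending): 239, 239, 239, 523, 523, 662, 662
The 3 values of 239 occupy positions 1–3 → each gets rank 1.
The 2 values of 523 occupy positions 4–5 → each gets rank 4.
The 2 values of 662 occupy positions 6–7 → each gets rank 6.
Batch X values → pooled ranks: 239→1, 523→4, 662→6, 523→4
Mean rank = (1 + 4 + 6 + 4) / 4 = 3.75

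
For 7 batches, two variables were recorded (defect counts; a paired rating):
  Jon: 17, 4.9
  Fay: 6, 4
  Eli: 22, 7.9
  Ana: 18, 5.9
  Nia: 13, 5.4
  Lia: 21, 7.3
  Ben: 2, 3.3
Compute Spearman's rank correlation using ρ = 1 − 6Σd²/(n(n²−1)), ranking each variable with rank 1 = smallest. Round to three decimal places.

Ranks of variable 1: 4, 2, 7, 5, 3, 6, 1
Ranks of variable 2: 3, 2, 7, 5, 4, 6, 1
d = r₁ − r₂: 1, 0, 0, 0, -1, 0, 0
d²: 1, 0, 0, 0, 1, 0, 0; Σd² = 2
ρ = 1 − 6·2/(7·48) = 1 − 12/336 = 0.964

0.964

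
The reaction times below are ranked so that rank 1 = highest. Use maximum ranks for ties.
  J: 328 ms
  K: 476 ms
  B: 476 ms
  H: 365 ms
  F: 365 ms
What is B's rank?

2

Sorted (descending): 476, 476, 365, 365, 328
The 2 values of 476 occupy positions 1–2 → each gets rank 2.
The 2 values of 365 occupy positions 3–4 → each gets rank 4.
B has value 476 ms → rank 2.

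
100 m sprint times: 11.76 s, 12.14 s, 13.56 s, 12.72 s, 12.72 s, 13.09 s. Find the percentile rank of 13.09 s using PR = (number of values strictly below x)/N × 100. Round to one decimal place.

N = 6.
Strictly below 13.09: 4. Equal to 13.09: 1.
PR = 4/6 × 100 = 66.7

66.7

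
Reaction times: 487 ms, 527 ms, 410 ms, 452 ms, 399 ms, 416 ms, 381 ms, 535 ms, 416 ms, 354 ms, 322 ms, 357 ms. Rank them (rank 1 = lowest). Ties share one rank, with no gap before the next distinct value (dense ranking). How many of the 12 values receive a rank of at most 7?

8

Sorted (ascending): 322, 354, 357, 381, 399, 410, 416, 416, 452, 487, 527, 535
The 2 values of 416 share dense rank 7.
Remaining distinct values take the next consecutive integers.
Ranks ≤ 7: {1, 2, 3, 4, 5, 6, 7, 7} → 8 values.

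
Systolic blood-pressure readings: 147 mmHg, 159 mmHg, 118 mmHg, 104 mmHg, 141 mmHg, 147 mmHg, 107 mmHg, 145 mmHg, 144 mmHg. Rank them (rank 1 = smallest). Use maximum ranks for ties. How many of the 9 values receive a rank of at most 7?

Sorted (ascending): 104, 107, 118, 141, 144, 145, 147, 147, 159
The 2 values of 147 occupy positions 7–8 → each gets rank 8.
Ranks ≤ 7: {1, 2, 3, 4, 5, 6} → 6 values.

6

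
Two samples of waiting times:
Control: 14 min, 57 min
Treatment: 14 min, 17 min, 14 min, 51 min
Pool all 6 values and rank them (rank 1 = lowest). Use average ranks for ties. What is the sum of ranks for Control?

8

Sorted (ascending): 14, 14, 14, 17, 51, 57
The 3 values of 14 occupy positions 1–3 → average rank 2.
Control values → pooled ranks: 14→2, 57→6
Rank sum = 2 + 6 = 8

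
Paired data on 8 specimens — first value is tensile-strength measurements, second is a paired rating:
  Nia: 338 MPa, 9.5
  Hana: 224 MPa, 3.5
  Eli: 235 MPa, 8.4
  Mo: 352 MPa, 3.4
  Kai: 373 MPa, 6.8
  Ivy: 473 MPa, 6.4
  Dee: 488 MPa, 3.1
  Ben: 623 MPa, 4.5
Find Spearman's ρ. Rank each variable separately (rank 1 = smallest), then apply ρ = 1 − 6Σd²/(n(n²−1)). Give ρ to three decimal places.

Ranks of variable 1: 3, 1, 2, 4, 5, 6, 7, 8
Ranks of variable 2: 8, 3, 7, 2, 6, 5, 1, 4
d = r₁ − r₂: -5, -2, -5, 2, -1, 1, 6, 4
d²: 25, 4, 25, 4, 1, 1, 36, 16; Σd² = 112
ρ = 1 − 6·112/(8·63) = 1 − 672/504 = -0.333

-0.333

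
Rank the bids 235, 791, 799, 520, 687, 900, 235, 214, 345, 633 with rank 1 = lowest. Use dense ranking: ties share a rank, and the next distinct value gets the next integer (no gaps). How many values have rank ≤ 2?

Sorted (ascending): 214, 235, 235, 345, 520, 633, 687, 791, 799, 900
The 2 values of 235 share dense rank 2.
Remaining distinct values take the next consecutive integers.
Ranks ≤ 2: {1, 2, 2} → 3 values.

3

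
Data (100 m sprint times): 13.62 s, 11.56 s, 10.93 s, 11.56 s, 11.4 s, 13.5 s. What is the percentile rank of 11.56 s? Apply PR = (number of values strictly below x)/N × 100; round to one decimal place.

33.3

N = 6.
Strictly below 11.56: 2. Equal to 11.56: 2.
PR = 2/6 × 100 = 33.3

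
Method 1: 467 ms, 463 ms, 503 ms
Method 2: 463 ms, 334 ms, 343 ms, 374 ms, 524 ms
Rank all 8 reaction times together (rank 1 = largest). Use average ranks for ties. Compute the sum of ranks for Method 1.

Sorted (descending): 524, 503, 467, 463, 463, 374, 343, 334
The 2 values of 463 occupy positions 4–5 → average rank (4+5)/2 = 4.5.
Method 1 values → pooled ranks: 467→3, 463→4.5, 503→2
Rank sum = 3 + 4.5 + 2 = 9.5

9.5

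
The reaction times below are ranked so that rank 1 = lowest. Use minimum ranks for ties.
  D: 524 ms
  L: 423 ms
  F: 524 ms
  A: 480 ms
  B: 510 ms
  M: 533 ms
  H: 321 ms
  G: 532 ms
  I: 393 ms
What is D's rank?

6

Sorted (ascending): 321, 393, 423, 480, 510, 524, 524, 532, 533
The 2 values of 524 occupy positions 6–7 → each gets rank 6.
D has value 524 ms → rank 6.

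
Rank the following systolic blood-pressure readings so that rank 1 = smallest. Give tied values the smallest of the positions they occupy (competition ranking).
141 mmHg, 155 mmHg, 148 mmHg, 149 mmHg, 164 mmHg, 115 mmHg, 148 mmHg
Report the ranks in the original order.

2, 6, 3, 5, 7, 1, 3

Sorted (ascending): 115, 141, 148, 148, 149, 155, 164
The 2 values of 148 occupy positions 3–4 → each gets rank 3.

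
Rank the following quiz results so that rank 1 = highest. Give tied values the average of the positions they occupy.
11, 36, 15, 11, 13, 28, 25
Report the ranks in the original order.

6.5, 1, 4, 6.5, 5, 2, 3

Sorted (descending): 36, 28, 25, 15, 13, 11, 11
The 2 values of 11 occupy positions 6–7 → average rank (6+7)/2 = 6.5.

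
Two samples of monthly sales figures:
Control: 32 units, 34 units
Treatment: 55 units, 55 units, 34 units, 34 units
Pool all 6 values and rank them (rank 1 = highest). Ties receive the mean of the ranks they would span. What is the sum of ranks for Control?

Sorted (descending): 55, 55, 34, 34, 34, 32
The 2 values of 55 occupy positions 1–2 → average rank (1+2)/2 = 1.5.
The 3 values of 34 occupy positions 3–5 → average rank 4.
Control values → pooled ranks: 32→6, 34→4
Rank sum = 6 + 4 = 10

10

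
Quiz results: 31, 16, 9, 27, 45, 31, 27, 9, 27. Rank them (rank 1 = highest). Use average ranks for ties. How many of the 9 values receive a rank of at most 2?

1

Sorted (descending): 45, 31, 31, 27, 27, 27, 16, 9, 9
The 2 values of 31 occupy positions 2–3 → average rank (2+3)/2 = 2.5.
The 3 values of 27 occupy positions 4–6 → average rank 5.
The 2 values of 9 occupy positions 8–9 → average rank (8+9)/2 = 8.5.
Ranks ≤ 2: {1} → 1 value.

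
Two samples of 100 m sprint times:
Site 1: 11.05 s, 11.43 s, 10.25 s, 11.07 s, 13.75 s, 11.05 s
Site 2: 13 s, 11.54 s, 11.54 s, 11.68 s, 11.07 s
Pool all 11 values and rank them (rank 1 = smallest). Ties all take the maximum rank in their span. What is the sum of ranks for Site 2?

Sorted (ascending): 10.25, 11.05, 11.05, 11.07, 11.07, 11.43, 11.54, 11.54, 11.68, 13, 13.75
The 2 values of 11.05 occupy positions 2–3 → each gets rank 3.
The 2 values of 11.07 occupy positions 4–5 → each gets rank 5.
The 2 values of 11.54 occupy positions 7–8 → each gets rank 8.
Site 2 values → pooled ranks: 13→10, 11.54→8, 11.54→8, 11.68→9, 11.07→5
Rank sum = 10 + 8 + 8 + 9 + 5 = 40

40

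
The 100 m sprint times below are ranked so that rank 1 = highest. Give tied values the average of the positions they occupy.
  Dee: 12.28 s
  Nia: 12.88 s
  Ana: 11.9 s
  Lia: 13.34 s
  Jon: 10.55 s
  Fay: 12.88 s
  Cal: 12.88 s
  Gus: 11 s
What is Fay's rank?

Sorted (descending): 13.34, 12.88, 12.88, 12.88, 12.28, 11.9, 11, 10.55
The 3 values of 12.88 occupy positions 2–4 → average rank 3.
Fay has value 12.88 s → rank 3.

3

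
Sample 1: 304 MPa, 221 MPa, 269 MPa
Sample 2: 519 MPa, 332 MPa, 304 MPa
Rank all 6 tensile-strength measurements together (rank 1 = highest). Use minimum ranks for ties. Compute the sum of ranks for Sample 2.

Sorted (descending): 519, 332, 304, 304, 269, 221
The 2 values of 304 occupy positions 3–4 → each gets rank 3.
Sample 2 values → pooled ranks: 519→1, 332→2, 304→3
Rank sum = 1 + 2 + 3 = 6

6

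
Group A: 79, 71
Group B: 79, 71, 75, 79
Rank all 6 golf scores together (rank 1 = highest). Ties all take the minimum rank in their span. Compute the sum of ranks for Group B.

11

Sorted (descending): 79, 79, 79, 75, 71, 71
The 3 values of 79 occupy positions 1–3 → each gets rank 1.
The 2 values of 71 occupy positions 5–6 → each gets rank 5.
Group B values → pooled ranks: 79→1, 71→5, 75→4, 79→1
Rank sum = 1 + 5 + 4 + 1 = 11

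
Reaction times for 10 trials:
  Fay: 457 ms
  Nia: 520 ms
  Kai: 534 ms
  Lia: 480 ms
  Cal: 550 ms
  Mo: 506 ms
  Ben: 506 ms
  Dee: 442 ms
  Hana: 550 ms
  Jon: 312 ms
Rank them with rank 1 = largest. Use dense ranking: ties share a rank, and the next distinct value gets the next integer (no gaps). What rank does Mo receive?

Sorted (descending): 550, 550, 534, 520, 506, 506, 480, 457, 442, 312
The 2 values of 550 share dense rank 1.
The 2 values of 506 share dense rank 4.
Remaining distinct values take the next consecutive integers.
Mo has value 506 ms → rank 4.

4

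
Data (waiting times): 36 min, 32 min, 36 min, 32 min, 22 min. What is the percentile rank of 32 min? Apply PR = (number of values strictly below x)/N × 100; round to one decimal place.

N = 5.
Strictly below 32: 1. Equal to 32: 2.
PR = 1/5 × 100 = 20.0

20.0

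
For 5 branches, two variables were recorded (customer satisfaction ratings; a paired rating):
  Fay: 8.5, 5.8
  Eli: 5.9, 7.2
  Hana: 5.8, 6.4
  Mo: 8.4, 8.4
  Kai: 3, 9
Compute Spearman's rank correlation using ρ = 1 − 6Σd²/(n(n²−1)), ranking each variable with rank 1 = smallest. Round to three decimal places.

Ranks of variable 1: 5, 3, 2, 4, 1
Ranks of variable 2: 1, 3, 2, 4, 5
d = r₁ − r₂: 4, 0, 0, 0, -4
d²: 16, 0, 0, 0, 16; Σd² = 32
ρ = 1 − 6·32/(5·24) = 1 − 192/120 = -0.600

-0.600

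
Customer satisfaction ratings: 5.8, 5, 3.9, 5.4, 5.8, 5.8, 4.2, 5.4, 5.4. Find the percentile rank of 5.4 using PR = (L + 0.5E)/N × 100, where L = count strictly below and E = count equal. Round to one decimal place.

N = 9.
Strictly below 5.4: 3. Equal to 5.4: 3.
PR = (3 + 0.5·3)/9 × 100 = 50.0

50.0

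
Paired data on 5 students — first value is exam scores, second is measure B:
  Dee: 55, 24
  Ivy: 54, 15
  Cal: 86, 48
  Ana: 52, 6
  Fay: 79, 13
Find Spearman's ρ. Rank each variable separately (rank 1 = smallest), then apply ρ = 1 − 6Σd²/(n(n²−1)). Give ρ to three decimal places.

Ranks of variable 1: 3, 2, 5, 1, 4
Ranks of variable 2: 4, 3, 5, 1, 2
d = r₁ − r₂: -1, -1, 0, 0, 2
d²: 1, 1, 0, 0, 4; Σd² = 6
ρ = 1 − 6·6/(5·24) = 1 − 36/120 = 0.700

0.700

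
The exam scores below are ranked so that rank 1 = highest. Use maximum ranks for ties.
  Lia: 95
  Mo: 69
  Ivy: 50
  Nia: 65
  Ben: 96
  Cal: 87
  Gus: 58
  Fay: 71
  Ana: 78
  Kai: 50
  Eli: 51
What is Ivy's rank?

Sorted (descending): 96, 95, 87, 78, 71, 69, 65, 58, 51, 50, 50
The 2 values of 50 occupy positions 10–11 → each gets rank 11.
Ivy has value 50 → rank 11.

11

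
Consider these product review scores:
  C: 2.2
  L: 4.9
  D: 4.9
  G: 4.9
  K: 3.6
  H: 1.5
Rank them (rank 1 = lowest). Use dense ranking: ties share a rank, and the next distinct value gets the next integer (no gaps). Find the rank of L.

4

Sorted (ascending): 1.5, 2.2, 3.6, 4.9, 4.9, 4.9
The 3 values of 4.9 share dense rank 4.
Remaining distinct values take the next consecutive integers.
L has value 4.9 → rank 4.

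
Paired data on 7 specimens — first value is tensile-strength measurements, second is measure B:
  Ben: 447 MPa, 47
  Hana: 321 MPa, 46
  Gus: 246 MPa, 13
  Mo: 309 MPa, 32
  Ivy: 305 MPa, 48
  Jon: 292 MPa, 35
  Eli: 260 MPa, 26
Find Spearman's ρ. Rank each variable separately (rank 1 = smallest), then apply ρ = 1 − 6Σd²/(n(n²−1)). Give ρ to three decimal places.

0.714

Ranks of variable 1: 7, 6, 1, 5, 4, 3, 2
Ranks of variable 2: 6, 5, 1, 3, 7, 4, 2
d = r₁ − r₂: 1, 1, 0, 2, -3, -1, 0
d²: 1, 1, 0, 4, 9, 1, 0; Σd² = 16
ρ = 1 − 6·16/(7·48) = 1 − 96/336 = 0.714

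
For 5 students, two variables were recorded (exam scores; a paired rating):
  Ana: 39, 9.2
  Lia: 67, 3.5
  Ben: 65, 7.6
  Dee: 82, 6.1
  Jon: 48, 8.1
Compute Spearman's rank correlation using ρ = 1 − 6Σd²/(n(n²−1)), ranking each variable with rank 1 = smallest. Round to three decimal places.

-0.900

Ranks of variable 1: 1, 4, 3, 5, 2
Ranks of variable 2: 5, 1, 3, 2, 4
d = r₁ − r₂: -4, 3, 0, 3, -2
d²: 16, 9, 0, 9, 4; Σd² = 38
ρ = 1 − 6·38/(5·24) = 1 − 228/120 = -0.900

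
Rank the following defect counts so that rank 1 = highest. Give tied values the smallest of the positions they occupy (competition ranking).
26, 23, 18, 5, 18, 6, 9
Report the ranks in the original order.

1, 2, 3, 7, 3, 6, 5

Sorted (descending): 26, 23, 18, 18, 9, 6, 5
The 2 values of 18 occupy positions 3–4 → each gets rank 3.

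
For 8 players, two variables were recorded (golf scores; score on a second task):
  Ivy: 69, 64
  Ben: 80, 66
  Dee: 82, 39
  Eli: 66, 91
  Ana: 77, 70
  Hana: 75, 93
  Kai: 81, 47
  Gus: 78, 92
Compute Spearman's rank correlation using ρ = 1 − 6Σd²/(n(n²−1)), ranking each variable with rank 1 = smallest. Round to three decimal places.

Ranks of variable 1: 2, 6, 8, 1, 4, 3, 7, 5
Ranks of variable 2: 3, 4, 1, 6, 5, 8, 2, 7
d = r₁ − r₂: -1, 2, 7, -5, -1, -5, 5, -2
d²: 1, 4, 49, 25, 1, 25, 25, 4; Σd² = 134
ρ = 1 − 6·134/(8·63) = 1 − 804/504 = -0.595

-0.595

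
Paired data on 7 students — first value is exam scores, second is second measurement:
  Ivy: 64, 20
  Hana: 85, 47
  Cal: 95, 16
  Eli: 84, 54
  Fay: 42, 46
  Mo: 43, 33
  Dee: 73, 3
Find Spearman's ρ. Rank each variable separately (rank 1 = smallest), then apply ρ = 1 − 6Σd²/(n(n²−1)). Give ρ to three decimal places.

-0.036

Ranks of variable 1: 3, 6, 7, 5, 1, 2, 4
Ranks of variable 2: 3, 6, 2, 7, 5, 4, 1
d = r₁ − r₂: 0, 0, 5, -2, -4, -2, 3
d²: 0, 0, 25, 4, 16, 4, 9; Σd² = 58
ρ = 1 − 6·58/(7·48) = 1 − 348/336 = -0.036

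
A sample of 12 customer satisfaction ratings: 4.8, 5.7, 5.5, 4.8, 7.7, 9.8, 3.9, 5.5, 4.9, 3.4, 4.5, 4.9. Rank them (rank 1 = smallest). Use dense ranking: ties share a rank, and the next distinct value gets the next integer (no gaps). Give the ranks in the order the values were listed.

Sorted (ascending): 3.4, 3.9, 4.5, 4.8, 4.8, 4.9, 4.9, 5.5, 5.5, 5.7, 7.7, 9.8
The 2 values of 4.8 share dense rank 4.
The 2 values of 4.9 share dense rank 5.
The 2 values of 5.5 share dense rank 6.
Remaining distinct values take the next consecutive integers.

4, 7, 6, 4, 8, 9, 2, 6, 5, 1, 3, 5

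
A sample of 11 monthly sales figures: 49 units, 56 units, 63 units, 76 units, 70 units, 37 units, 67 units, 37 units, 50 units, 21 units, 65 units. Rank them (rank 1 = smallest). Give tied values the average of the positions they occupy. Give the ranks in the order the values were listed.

Sorted (ascending): 21, 37, 37, 49, 50, 56, 63, 65, 67, 70, 76
The 2 values of 37 occupy positions 2–3 → average rank (2+3)/2 = 2.5.

4, 6, 7, 11, 10, 2.5, 9, 2.5, 5, 1, 8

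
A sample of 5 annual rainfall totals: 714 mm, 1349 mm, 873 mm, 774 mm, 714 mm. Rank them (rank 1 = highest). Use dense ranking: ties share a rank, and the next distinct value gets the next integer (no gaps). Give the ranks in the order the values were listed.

4, 1, 2, 3, 4

Sorted (descending): 1349, 873, 774, 714, 714
The 2 values of 714 share dense rank 4.
Remaining distinct values take the next consecutive integers.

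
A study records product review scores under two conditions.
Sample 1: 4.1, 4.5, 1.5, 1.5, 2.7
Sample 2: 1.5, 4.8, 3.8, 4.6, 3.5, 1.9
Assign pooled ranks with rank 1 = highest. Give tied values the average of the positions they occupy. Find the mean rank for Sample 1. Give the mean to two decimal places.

Sorted (descending): 4.8, 4.6, 4.5, 4.1, 3.8, 3.5, 2.7, 1.9, 1.5, 1.5, 1.5
The 3 values of 1.5 occupy positions 9–11 → average rank 10.
Sample 1 values → pooled ranks: 4.1→4, 4.5→3, 1.5→10, 1.5→10, 2.7→7
Mean rank = (4 + 3 + 10 + 10 + 7) / 5 = 6.80

6.80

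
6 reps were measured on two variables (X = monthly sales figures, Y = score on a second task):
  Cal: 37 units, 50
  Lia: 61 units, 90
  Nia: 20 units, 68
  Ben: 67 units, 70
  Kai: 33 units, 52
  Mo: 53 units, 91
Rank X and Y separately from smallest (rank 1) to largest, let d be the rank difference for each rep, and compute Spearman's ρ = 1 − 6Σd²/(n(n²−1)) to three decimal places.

0.543

Ranks of variable 1: 3, 5, 1, 6, 2, 4
Ranks of variable 2: 1, 5, 3, 4, 2, 6
d = r₁ − r₂: 2, 0, -2, 2, 0, -2
d²: 4, 0, 4, 4, 0, 4; Σd² = 16
ρ = 1 − 6·16/(6·35) = 1 − 96/210 = 0.543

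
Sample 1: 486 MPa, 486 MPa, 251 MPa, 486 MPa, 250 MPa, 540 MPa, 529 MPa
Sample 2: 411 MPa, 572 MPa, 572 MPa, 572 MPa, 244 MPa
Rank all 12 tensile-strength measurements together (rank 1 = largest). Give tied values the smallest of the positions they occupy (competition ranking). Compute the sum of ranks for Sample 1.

Sorted (descending): 572, 572, 572, 540, 529, 486, 486, 486, 411, 251, 250, 244
The 3 values of 572 occupy positions 1–3 → each gets rank 1.
The 3 values of 486 occupy positions 6–8 → each gets rank 6.
Sample 1 values → pooled ranks: 486→6, 486→6, 251→10, 486→6, 250→11, 540→4, 529→5
Rank sum = 6 + 6 + 10 + 6 + 11 + 4 + 5 = 48

48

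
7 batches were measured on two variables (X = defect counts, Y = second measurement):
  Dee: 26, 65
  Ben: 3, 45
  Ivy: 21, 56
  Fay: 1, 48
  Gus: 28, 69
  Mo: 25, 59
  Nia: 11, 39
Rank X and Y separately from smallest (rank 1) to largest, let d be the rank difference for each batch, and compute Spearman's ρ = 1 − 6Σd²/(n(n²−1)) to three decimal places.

Ranks of variable 1: 6, 2, 4, 1, 7, 5, 3
Ranks of variable 2: 6, 2, 4, 3, 7, 5, 1
d = r₁ − r₂: 0, 0, 0, -2, 0, 0, 2
d²: 0, 0, 0, 4, 0, 0, 4; Σd² = 8
ρ = 1 − 6·8/(7·48) = 1 − 48/336 = 0.857

0.857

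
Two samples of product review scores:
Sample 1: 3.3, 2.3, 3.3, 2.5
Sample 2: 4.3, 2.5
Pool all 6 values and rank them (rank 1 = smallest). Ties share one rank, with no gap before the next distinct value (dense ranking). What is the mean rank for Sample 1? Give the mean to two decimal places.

Sorted (ascending): 2.3, 2.5, 2.5, 3.3, 3.3, 4.3
The 2 values of 2.5 share dense rank 2.
The 2 values of 3.3 share dense rank 3.
Remaining distinct values take the next consecutive integers.
Sample 1 values → pooled ranks: 3.3→3, 2.3→1, 3.3→3, 2.5→2
Mean rank = (3 + 1 + 3 + 2) / 4 = 2.25

2.25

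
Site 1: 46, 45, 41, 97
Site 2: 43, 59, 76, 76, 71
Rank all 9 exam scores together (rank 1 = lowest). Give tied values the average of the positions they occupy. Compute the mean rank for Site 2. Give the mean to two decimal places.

Sorted (ascending): 41, 43, 45, 46, 59, 71, 76, 76, 97
The 2 values of 76 occupy positions 7–8 → average rank (7+8)/2 = 7.5.
Site 2 values → pooled ranks: 43→2, 59→5, 76→7.5, 76→7.5, 71→6
Mean rank = (2 + 5 + 7.5 + 7.5 + 6) / 5 = 5.60

5.60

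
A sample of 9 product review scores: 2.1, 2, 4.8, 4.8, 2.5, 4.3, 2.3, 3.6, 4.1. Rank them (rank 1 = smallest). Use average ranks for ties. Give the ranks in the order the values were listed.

2, 1, 8.5, 8.5, 4, 7, 3, 5, 6

Sorted (ascending): 2, 2.1, 2.3, 2.5, 3.6, 4.1, 4.3, 4.8, 4.8
The 2 values of 4.8 occupy positions 8–9 → average rank (8+9)/2 = 8.5.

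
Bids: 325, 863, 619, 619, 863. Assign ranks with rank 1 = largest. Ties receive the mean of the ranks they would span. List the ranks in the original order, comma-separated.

5, 1.5, 3.5, 3.5, 1.5

Sorted (descending): 863, 863, 619, 619, 325
The 2 values of 863 occupy positions 1–2 → average rank (1+2)/2 = 1.5.
The 2 values of 619 occupy positions 3–4 → average rank (3+4)/2 = 3.5.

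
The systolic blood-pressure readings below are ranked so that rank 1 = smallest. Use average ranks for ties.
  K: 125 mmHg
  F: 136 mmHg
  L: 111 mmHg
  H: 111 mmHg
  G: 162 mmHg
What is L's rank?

Sorted (ascending): 111, 111, 125, 136, 162
The 2 values of 111 occupy positions 1–2 → average rank (1+2)/2 = 1.5.
L has value 111 mmHg → rank 1.5.

1.5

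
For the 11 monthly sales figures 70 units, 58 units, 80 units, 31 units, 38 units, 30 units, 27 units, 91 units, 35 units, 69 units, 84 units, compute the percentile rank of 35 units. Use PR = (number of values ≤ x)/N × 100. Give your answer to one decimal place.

N = 11.
Strictly below 35: 3. Equal to 35: 1.
PR = 4/11 × 100 = 36.4

36.4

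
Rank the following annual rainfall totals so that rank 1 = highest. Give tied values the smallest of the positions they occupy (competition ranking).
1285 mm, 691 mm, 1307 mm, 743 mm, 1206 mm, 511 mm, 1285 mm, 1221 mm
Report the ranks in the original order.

2, 7, 1, 6, 5, 8, 2, 4

Sorted (descending): 1307, 1285, 1285, 1221, 1206, 743, 691, 511
The 2 values of 1285 occupy positions 2–3 → each gets rank 2.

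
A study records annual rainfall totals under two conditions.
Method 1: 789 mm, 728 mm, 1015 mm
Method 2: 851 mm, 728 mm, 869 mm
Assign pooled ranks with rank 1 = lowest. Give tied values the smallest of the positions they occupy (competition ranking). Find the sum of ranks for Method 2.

10

Sorted (ascending): 728, 728, 789, 851, 869, 1015
The 2 values of 728 occupy positions 1–2 → each gets rank 1.
Method 2 values → pooled ranks: 851→4, 728→1, 869→5
Rank sum = 4 + 1 + 5 = 10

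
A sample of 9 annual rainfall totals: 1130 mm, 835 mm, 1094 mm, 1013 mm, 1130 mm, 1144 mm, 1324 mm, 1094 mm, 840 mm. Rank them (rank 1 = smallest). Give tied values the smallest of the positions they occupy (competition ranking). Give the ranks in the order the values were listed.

6, 1, 4, 3, 6, 8, 9, 4, 2

Sorted (ascending): 835, 840, 1013, 1094, 1094, 1130, 1130, 1144, 1324
The 2 values of 1094 occupy positions 4–5 → each gets rank 4.
The 2 values of 1130 occupy positions 6–7 → each gets rank 6.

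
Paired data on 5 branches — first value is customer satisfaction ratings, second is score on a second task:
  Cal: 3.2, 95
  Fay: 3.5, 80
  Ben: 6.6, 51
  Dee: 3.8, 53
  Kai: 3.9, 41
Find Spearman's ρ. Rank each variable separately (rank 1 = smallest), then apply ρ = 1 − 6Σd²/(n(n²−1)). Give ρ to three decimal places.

-0.900

Ranks of variable 1: 1, 2, 5, 3, 4
Ranks of variable 2: 5, 4, 2, 3, 1
d = r₁ − r₂: -4, -2, 3, 0, 3
d²: 16, 4, 9, 0, 9; Σd² = 38
ρ = 1 − 6·38/(5·24) = 1 − 228/120 = -0.900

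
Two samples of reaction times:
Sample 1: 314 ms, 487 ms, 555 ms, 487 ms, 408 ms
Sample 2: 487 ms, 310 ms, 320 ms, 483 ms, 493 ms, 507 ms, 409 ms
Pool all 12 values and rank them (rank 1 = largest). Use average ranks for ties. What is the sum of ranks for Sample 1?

Sorted (descending): 555, 507, 493, 487, 487, 487, 483, 409, 408, 320, 314, 310
The 3 values of 487 occupy positions 4–6 → average rank 5.
Sample 1 values → pooled ranks: 314→11, 487→5, 555→1, 487→5, 408→9
Rank sum = 11 + 5 + 1 + 5 + 9 = 31

31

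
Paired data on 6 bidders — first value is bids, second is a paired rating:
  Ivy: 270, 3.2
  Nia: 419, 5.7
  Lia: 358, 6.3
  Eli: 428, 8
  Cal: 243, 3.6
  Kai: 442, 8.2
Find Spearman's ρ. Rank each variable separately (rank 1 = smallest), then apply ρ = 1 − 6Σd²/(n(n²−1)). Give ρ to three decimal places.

Ranks of variable 1: 2, 4, 3, 5, 1, 6
Ranks of variable 2: 1, 3, 4, 5, 2, 6
d = r₁ − r₂: 1, 1, -1, 0, -1, 0
d²: 1, 1, 1, 0, 1, 0; Σd² = 4
ρ = 1 − 6·4/(6·35) = 1 − 24/210 = 0.886

0.886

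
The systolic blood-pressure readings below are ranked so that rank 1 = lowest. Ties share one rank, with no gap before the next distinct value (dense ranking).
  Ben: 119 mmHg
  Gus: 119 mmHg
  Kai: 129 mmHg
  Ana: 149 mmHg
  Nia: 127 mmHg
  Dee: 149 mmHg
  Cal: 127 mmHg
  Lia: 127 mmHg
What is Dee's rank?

4

Sorted (ascending): 119, 119, 127, 127, 127, 129, 149, 149
The 2 values of 119 share dense rank 1.
The 3 values of 127 share dense rank 2.
The 2 values of 149 share dense rank 4.
Remaining distinct values take the next consecutive integers.
Dee has value 149 mmHg → rank 4.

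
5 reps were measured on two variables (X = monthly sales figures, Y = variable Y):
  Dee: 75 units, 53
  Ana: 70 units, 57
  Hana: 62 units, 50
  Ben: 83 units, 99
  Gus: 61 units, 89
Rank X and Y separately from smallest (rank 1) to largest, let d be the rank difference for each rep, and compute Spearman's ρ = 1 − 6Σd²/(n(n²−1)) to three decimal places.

0.300

Ranks of variable 1: 4, 3, 2, 5, 1
Ranks of variable 2: 2, 3, 1, 5, 4
d = r₁ − r₂: 2, 0, 1, 0, -3
d²: 4, 0, 1, 0, 9; Σd² = 14
ρ = 1 − 6·14/(5·24) = 1 − 84/120 = 0.300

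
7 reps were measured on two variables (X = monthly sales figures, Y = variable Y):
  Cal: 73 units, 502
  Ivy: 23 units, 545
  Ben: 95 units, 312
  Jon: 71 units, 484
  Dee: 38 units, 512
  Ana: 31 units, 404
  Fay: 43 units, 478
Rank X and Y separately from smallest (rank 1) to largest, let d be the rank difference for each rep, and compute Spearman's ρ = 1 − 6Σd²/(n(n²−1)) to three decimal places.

Ranks of variable 1: 6, 1, 7, 5, 3, 2, 4
Ranks of variable 2: 5, 7, 1, 4, 6, 2, 3
d = r₁ − r₂: 1, -6, 6, 1, -3, 0, 1
d²: 1, 36, 36, 1, 9, 0, 1; Σd² = 84
ρ = 1 − 6·84/(7·48) = 1 − 504/336 = -0.500

-0.500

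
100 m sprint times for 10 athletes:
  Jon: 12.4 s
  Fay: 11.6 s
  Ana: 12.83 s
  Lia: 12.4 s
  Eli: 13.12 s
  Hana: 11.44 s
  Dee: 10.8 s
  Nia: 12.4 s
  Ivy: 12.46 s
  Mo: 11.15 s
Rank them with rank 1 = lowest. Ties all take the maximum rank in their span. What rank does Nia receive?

7

Sorted (ascending): 10.8, 11.15, 11.44, 11.6, 12.4, 12.4, 12.4, 12.46, 12.83, 13.12
The 3 values of 12.4 occupy positions 5–7 → each gets rank 7.
Nia has value 12.4 s → rank 7.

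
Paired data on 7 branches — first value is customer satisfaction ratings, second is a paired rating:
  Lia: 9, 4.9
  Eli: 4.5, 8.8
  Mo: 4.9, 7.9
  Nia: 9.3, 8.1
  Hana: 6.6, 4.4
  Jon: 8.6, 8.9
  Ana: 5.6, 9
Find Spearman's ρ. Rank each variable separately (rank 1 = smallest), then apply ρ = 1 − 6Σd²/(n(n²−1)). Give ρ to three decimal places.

-0.214

Ranks of variable 1: 6, 1, 2, 7, 4, 5, 3
Ranks of variable 2: 2, 5, 3, 4, 1, 6, 7
d = r₁ − r₂: 4, -4, -1, 3, 3, -1, -4
d²: 16, 16, 1, 9, 9, 1, 16; Σd² = 68
ρ = 1 − 6·68/(7·48) = 1 − 408/336 = -0.214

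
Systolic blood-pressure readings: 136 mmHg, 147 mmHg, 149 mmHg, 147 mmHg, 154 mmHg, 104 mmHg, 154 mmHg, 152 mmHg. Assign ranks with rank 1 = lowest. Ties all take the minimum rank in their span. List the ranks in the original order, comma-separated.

2, 3, 5, 3, 7, 1, 7, 6

Sorted (ascending): 104, 136, 147, 147, 149, 152, 154, 154
The 2 values of 147 occupy positions 3–4 → each gets rank 3.
The 2 values of 154 occupy positions 7–8 → each gets rank 7.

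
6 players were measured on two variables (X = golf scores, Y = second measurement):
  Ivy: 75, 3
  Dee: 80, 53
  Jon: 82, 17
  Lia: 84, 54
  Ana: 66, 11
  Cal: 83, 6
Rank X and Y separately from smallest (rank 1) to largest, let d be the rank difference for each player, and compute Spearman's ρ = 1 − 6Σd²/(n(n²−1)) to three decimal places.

0.486

Ranks of variable 1: 2, 3, 4, 6, 1, 5
Ranks of variable 2: 1, 5, 4, 6, 3, 2
d = r₁ − r₂: 1, -2, 0, 0, -2, 3
d²: 1, 4, 0, 0, 4, 9; Σd² = 18
ρ = 1 − 6·18/(6·35) = 1 − 108/210 = 0.486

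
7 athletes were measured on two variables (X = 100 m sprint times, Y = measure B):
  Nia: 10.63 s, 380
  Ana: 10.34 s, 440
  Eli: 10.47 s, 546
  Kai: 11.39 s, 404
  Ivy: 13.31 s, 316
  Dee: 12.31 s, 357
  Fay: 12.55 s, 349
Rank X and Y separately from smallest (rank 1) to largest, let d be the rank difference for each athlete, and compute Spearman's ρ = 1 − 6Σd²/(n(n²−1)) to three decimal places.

-0.929

Ranks of variable 1: 3, 1, 2, 4, 7, 5, 6
Ranks of variable 2: 4, 6, 7, 5, 1, 3, 2
d = r₁ − r₂: -1, -5, -5, -1, 6, 2, 4
d²: 1, 25, 25, 1, 36, 4, 16; Σd² = 108
ρ = 1 − 6·108/(7·48) = 1 − 648/336 = -0.929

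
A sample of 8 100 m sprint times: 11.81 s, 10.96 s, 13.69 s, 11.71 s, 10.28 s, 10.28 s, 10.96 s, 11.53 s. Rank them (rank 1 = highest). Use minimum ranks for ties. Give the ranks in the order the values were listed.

2, 5, 1, 3, 7, 7, 5, 4

Sorted (descending): 13.69, 11.81, 11.71, 11.53, 10.96, 10.96, 10.28, 10.28
The 2 values of 10.96 occupy positions 5–6 → each gets rank 5.
The 2 values of 10.28 occupy positions 7–8 → each gets rank 7.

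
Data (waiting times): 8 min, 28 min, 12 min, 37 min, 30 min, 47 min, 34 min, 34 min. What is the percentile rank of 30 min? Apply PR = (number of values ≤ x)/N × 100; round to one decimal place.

N = 8.
Strictly below 30: 3. Equal to 30: 1.
PR = 4/8 × 100 = 50.0

50.0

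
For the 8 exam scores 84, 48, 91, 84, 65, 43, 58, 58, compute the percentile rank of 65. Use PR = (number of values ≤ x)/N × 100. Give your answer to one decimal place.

N = 8.
Strictly below 65: 4. Equal to 65: 1.
PR = 5/8 × 100 = 62.5

62.5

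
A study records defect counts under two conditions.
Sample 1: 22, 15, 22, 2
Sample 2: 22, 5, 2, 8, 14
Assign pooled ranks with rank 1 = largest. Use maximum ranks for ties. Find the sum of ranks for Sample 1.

19

Sorted (descending): 22, 22, 22, 15, 14, 8, 5, 2, 2
The 3 values of 22 occupy positions 1–3 → each gets rank 3.
The 2 values of 2 occupy positions 8–9 → each gets rank 9.
Sample 1 values → pooled ranks: 22→3, 15→4, 22→3, 2→9
Rank sum = 3 + 4 + 3 + 9 = 19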